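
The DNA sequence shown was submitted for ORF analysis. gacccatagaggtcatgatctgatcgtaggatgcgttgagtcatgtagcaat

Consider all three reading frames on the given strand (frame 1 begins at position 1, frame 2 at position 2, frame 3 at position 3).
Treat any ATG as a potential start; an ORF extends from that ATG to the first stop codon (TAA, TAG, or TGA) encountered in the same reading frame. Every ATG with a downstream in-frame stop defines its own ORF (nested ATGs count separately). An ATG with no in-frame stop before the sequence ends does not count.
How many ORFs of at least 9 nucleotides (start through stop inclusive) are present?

Frame 1: GAC CCA TAG AGG TCA TGA TCT GAT CGT AGG ATG CGT TGA GTC ATG TAG CAA — ATG at 31, stop TGA at 37 → 9 nt; ATG at 43, stop TAG at 46 → 6 nt.
Frame 2: ACC CAT AGA GGT CAT GAT CTG ATC GTA GGA TGC GTT GAG TCA TGT AGC AAT — no ATG→stop ORF.
Frame 3: CCC ATA GAG GTC ATG ATC TGA TCG TAG GAT GCG TTG AGT CAT GTA GCA — ATG at 15, stop TGA at 21 → 9 nt.
ORFs ≥ 9 nucleotides: frame 1 31–39 (9 nucleotides), frame 3 15–23 (9 nucleotides). Count = 2.

2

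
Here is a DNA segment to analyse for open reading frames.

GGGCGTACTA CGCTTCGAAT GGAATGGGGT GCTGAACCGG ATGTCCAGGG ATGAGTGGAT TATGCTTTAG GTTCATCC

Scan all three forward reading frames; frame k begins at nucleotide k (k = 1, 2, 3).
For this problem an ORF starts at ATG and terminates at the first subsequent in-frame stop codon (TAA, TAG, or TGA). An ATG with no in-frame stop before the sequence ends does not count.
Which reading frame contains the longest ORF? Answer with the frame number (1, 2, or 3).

1

Frame 1: GGG CGT ACT ACG CTT CGA ATG GAA TGG GGT GCT GAA CCG GAT GTC CAG GGA TGA GTG GAT TAT GCT TTA GGT TCA TCC — ATG at 19, stop TGA at 52 → 36 nt.
Frame 2: GGC GTA CTA CGC TTC GAA TGG AAT GGG GTG CTG AAC CGG ATG TCC AGG GAT GAG TGG ATT ATG CTT TAG GTT CAT — ATG at 41, stop TAG at 68 → 30 nt; ATG at 62, stop TAG at 68 → 9 nt.
Frame 3: GCG TAC TAC GCT TCG AAT GGA ATG GGG TGC TGA ACC GGA TGT CCA GGG ATG AGT GGA TTA TGC TTT AGG TTC ATC — ATG at 24, stop TGA at 33 → 12 nt.
Longest ORF is 36 nt in frame 1 (positions 19–54).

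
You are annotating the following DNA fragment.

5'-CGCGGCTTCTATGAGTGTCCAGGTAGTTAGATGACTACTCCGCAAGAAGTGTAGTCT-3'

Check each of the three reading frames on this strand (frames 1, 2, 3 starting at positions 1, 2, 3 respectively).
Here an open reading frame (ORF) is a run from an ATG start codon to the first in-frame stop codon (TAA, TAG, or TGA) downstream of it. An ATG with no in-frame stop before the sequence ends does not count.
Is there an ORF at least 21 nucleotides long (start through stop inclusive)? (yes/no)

Frame 1: CGC GGC TTC TAT GAG TGT CCA GGT AGT TAG ATG ACT ACT CCG CAA GAA GTG TAG TCT — ATG at 31, stop TAG at 52 → 24 nt.
Frame 2: GCG GCT TCT ATG AGT GTC CAG GTA GTT AGA TGA CTA CTC CGC AAG AAG TGT AGT — ATG at 11, stop TGA at 32 → 24 nt.
Frame 3: CGG CTT CTA TGA GTG TCC AGG TAG TTA GAT GAC TAC TCC GCA AGA AGT GTA GTC — no ATG→stop ORF.
Frame 1 has an ORF of 24 nucleotides (positions 31–54) ≥ 21, so yes.

yes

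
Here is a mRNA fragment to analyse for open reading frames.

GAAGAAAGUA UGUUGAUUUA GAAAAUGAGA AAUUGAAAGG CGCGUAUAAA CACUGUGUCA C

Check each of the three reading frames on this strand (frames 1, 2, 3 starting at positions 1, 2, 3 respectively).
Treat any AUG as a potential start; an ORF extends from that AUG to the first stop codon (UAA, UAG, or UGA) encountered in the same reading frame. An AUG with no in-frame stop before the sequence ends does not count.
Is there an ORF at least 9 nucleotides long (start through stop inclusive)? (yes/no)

yes

Frame 1: GAA GAA AGU AUG UUG AUU UAG AAA AUG AGA AAU UGA AAG GCG CGU AUA AAC ACU GUG UCA — AUG at 10, stop UAG at 19 → 12 nt; AUG at 25, stop UGA at 34 → 12 nt.
Frame 2: AAG AAA GUA UGU UGA UUU AGA AAA UGA GAA AUU GAA AGG CGC GUA UAA ACA CUG UGU CAC — no AUG→stop ORF.
Frame 3: AGA AAG UAU GUU GAU UUA GAA AAU GAG AAA UUG AAA GGC GCG UAU AAA CAC UGU GUC — no AUG→stop ORF.
Frame 1 has an ORF of 12 nucleotides (positions 10–21) ≥ 9, so yes.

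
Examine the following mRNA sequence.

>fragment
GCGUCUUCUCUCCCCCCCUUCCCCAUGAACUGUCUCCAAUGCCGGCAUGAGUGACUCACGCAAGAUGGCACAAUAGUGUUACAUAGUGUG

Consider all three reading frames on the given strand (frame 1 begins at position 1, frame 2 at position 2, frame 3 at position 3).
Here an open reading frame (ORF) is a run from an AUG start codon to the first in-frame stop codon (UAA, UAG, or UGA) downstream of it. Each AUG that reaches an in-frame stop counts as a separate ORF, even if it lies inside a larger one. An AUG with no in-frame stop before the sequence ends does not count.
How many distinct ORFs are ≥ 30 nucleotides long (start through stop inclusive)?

2

Frame 1: GCG UCU UCU CUC CCC CCC UUC CCC AUG AAC UGU CUC CAA UGC CGG CAU GAG UGA CUC ACG CAA GAU GGC ACA AUA GUG UUA CAU AGU GUG — AUG at 25, stop UGA at 52 → 30 nt.
Frame 2: CGU CUU CUC UCC CCC CCU UCC CCA UGA ACU GUC UCC AAU GCC GGC AUG AGU GAC UCA CGC AAG AUG GCA CAA UAG UGU UAC AUA GUG — AUG at 47, stop UAG at 74 → 30 nt; AUG at 65, stop UAG at 74 → 12 nt.
Frame 3: GUC UUC UCU CCC CCC CUU CCC CAU GAA CUG UCU CCA AUG CCG GCA UGA GUG ACU CAC GCA AGA UGG CAC AAU AGU GUU ACA UAG UGU — AUG at 39, stop UGA at 48 → 12 nt.
ORFs ≥ 30 nucleotides: frame 1 25–54 (30 nucleotides), frame 2 47–76 (30 nucleotides). Count = 2.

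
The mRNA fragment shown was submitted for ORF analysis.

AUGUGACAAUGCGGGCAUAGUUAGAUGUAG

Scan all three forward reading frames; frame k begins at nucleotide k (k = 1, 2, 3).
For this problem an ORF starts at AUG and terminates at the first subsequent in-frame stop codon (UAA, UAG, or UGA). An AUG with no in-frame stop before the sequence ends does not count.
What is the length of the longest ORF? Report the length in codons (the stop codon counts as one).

Frame 1: AUG UGA CAA UGC GGG CAU AGU UAG AUG UAG — AUG at 1, stop UGA at 4 → 6 nt; AUG at 25, stop UAG at 28 → 6 nt.
Frame 2: UGU GAC AAU GCG GGC AUA GUU AGA UGU — no AUG→stop ORF.
Frame 3: GUG ACA AUG CGG GCA UAG UUA GAU GUA — AUG at 9, stop UAG at 18 → 12 nt.
Longest: frame 3, positions 9–20, 12 nt = 4 codons = 3 aa. → 4 codons.

4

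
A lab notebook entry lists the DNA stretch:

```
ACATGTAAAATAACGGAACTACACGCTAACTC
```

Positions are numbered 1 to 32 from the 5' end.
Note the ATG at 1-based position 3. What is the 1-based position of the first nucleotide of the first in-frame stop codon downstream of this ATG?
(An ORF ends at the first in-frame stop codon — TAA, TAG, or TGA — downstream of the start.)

Codons from position 3: ATG (3–5), TAA (6–8).
TAA is a stop codon; it begins at position 6.

6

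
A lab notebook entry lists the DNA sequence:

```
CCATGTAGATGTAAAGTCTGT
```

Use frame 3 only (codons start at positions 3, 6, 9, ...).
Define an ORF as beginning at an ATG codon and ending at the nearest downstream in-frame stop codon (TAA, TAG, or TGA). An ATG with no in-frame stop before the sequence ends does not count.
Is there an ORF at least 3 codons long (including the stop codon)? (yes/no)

Frame 3: ATG TAG ATG TAA AGT CTG — ATG at 3, stop TAG at 6 → 6 nt; ATG at 9, stop TAA at 12 → 6 nt.
Largest ORF found is 2 codons < 3, so no.

no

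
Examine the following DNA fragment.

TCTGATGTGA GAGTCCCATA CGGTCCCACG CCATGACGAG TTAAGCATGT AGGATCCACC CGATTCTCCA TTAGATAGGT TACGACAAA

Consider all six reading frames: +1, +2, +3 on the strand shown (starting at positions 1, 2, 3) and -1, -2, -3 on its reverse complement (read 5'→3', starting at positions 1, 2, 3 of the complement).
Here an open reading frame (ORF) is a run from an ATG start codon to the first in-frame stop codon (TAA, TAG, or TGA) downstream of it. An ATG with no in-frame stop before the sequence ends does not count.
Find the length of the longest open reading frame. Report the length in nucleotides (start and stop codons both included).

12

Reverse complement (5'→3'): TTTGTCGTAACCTATCTAATGGAGAATCGGGTGGATCCTACATGCTTAACTCGTCATGGCGTGGGACCGTATGGGACTCTCACATCAGA
Frame +1: TCT GAT GTG AGA GTC CCA TAC GGT CCC ACG CCA TGA CGA GTT AAG CAT GTA GGA TCC ACC CGA TTC TCC ATT AGA TAG GTT ACG ACA — no ATG→stop ORF.
Frame +2: CTG ATG TGA GAG TCC CAT ACG GTC CCA CGC CAT GAC GAG TTA AGC ATG TAG GAT CCA CCC GAT TCT CCA TTA GAT AGG TTA CGA CAA — ATG at 5, stop TGA at 8 → 6 nt; ATG at 47, stop TAG at 50 → 6 nt.
Frame +3: TGA TGT GAG AGT CCC ATA CGG TCC CAC GCC ATG ACG AGT TAA GCA TGT AGG ATC CAC CCG ATT CTC CAT TAG ATA GGT TAC GAC AAA — ATG at 33, stop TAA at 42 → 12 nt.
Frame -1: TTT GTC GTA ACC TAT CTA ATG GAG AAT CGG GTG GAT CCT ACA TGC TTA ACT CGT CAT GGC GTG GGA CCG TAT GGG ACT CTC ACA TCA — no ATG→stop ORF.
Frame -2: TTG TCG TAA CCT ATC TAA TGG AGA ATC GGG TGG ATC CTA CAT GCT TAA CTC GTC ATG GCG TGG GAC CGT ATG GGA CTC TCA CAT CAG — no ATG→stop ORF.
Frame -3: TGT CGT AAC CTA TCT AAT GGA GAA TCG GGT GGA TCC TAC ATG CTT AAC TCG TCA TGG CGT GGG ACC GTA TGG GAC TCT CAC ATC AGA — no ATG→stop ORF.
Longest: frame +3, positions 33–44, 12 nt = 4 codons = 3 aa. → 12 nucleotides.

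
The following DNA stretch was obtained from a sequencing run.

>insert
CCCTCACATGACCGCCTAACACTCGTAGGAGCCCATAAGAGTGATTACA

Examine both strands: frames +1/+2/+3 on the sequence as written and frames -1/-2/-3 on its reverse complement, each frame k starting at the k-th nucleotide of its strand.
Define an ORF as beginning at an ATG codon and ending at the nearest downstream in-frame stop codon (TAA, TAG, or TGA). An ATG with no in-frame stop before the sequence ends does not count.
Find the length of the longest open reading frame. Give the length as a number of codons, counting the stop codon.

Reverse complement (5'→3'): TGTAATCACTCTTATGGGCTCCTACGAGTGTTAGGCGGTCATGTGAGGG
Frame +1: CCC TCA CAT GAC CGC CTA ACA CTC GTA GGA GCC CAT AAG AGT GAT TAC — no ATG→stop ORF.
Frame +2: CCT CAC ATG ACC GCC TAA CAC TCG TAG GAG CCC ATA AGA GTG ATT ACA — ATG at 8, stop TAA at 17 → 12 nt.
Frame +3: CTC ACA TGA CCG CCT AAC ACT CGT AGG AGC CCA TAA GAG TGA TTA — no ATG→stop ORF.
Frame -1: TGT AAT CAC TCT TAT GGG CTC CTA CGA GTG TTA GGC GGT CAT GTG AGG — no ATG→stop ORF.
Frame -2: GTA ATC ACT CTT ATG GGC TCC TAC GAG TGT TAG GCG GTC ATG TGA GGG — ATG at 14, stop TAG at 32 → 21 nt; ATG at 41, stop TGA at 44 → 6 nt.
Frame -3: TAA TCA CTC TTA TGG GCT CCT ACG AGT GTT AGG CGG TCA TGT GAG — no ATG→stop ORF.
Longest: frame -2, positions 14–34, 21 nt = 7 codons = 6 aa. → 7 codons.

7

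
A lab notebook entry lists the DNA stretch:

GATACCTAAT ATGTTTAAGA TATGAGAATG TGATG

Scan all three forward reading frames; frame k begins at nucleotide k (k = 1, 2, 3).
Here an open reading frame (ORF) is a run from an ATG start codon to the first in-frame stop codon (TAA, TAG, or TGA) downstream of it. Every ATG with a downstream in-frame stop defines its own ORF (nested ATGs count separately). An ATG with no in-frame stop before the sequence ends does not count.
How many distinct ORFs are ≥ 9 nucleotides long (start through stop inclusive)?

2

Frame 1: GAT ACC TAA TAT GTT TAA GAT ATG AGA ATG TGA — ATG at 22, stop TGA at 31 → 12 nt; ATG at 28, stop TGA at 31 → 6 nt.
Frame 2: ATA CCT AAT ATG TTT AAG ATA TGA GAA TGT GAT — ATG at 11, stop TGA at 23 → 15 nt.
Frame 3: TAC CTA ATA TGT TTA AGA TAT GAG AAT GTG ATG — no ATG→stop ORF.
ORFs ≥ 9 nucleotides: frame 1 22–33 (12 nucleotides), frame 2 11–25 (15 nucleotides). Count = 2.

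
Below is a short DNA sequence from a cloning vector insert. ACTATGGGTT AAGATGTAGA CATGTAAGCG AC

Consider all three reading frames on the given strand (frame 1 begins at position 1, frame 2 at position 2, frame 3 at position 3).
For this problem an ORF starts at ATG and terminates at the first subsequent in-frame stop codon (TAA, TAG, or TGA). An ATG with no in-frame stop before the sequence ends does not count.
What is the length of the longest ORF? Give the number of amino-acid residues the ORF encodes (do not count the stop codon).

Frame 1: ACT ATG GGT TAA GAT GTA GAC ATG TAA GCG — ATG at 4, stop TAA at 10 → 9 nt; ATG at 22, stop TAA at 25 → 6 nt.
Frame 2: CTA TGG GTT AAG ATG TAG ACA TGT AAG CGA — ATG at 14, stop TAG at 17 → 6 nt.
Frame 3: TAT GGG TTA AGA TGT AGA CAT GTA AGC GAC — no ATG→stop ORF.
Longest: frame 1, positions 4–12, 9 nt = 3 codons = 2 aa. → 2 amino acids.

2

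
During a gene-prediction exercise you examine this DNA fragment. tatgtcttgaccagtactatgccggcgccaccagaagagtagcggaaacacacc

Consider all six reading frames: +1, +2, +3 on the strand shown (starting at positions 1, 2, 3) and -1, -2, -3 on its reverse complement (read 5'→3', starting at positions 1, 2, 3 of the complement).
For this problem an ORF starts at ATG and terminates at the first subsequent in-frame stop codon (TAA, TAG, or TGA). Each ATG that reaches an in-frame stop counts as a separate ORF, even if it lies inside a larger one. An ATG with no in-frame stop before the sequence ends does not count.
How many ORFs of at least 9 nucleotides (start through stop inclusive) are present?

Reverse complement (5'→3'): GGTGTGTTTCCGCTACTCTTCTGGTGGCGCCGGCATAGTACTGGTCAAGACATA
Frame +1: TAT GTC TTG ACC AGT ACT ATG CCG GCG CCA CCA GAA GAG TAG CGG AAA CAC ACC — ATG at 19, stop TAG at 40 → 24 nt.
Frame +2: ATG TCT TGA CCA GTA CTA TGC CGG CGC CAC CAG AAG AGT AGC GGA AAC ACA — ATG at 2, stop TGA at 8 → 9 nt.
Frame +3: TGT CTT GAC CAG TAC TAT GCC GGC GCC ACC AGA AGA GTA GCG GAA ACA CAC — no ATG→stop ORF.
Frame -1: GGT GTG TTT CCG CTA CTC TTC TGG TGG CGC CGG CAT AGT ACT GGT CAA GAC ATA — no ATG→stop ORF.
Frame -2: GTG TGT TTC CGC TAC TCT TCT GGT GGC GCC GGC ATA GTA CTG GTC AAG ACA — no ATG→stop ORF.
Frame -3: TGT GTT TCC GCT ACT CTT CTG GTG GCG CCG GCA TAG TAC TGG TCA AGA CAT — no ATG→stop ORF.
ORFs ≥ 9 nucleotides: frame +1 19–42 (24 nucleotides), frame +2 2–10 (9 nucleotides). Count = 2.

2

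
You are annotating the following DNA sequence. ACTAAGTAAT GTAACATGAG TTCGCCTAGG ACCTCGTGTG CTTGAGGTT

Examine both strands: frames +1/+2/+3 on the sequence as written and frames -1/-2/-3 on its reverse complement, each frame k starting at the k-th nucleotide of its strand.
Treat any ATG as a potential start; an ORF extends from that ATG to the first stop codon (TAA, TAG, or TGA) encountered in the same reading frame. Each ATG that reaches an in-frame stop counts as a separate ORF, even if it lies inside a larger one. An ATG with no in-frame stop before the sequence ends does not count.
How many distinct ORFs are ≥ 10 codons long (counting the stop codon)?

Reverse complement (5'→3'): AACCTCAAGCACACGAGGTCCTAGGCGAACTCATGTTACATTACTTAGT
Frame +1: ACT AAG TAA TGT AAC ATG AGT TCG CCT AGG ACC TCG TGT GCT TGA GGT — ATG at 16, stop TGA at 43 → 30 nt.
Frame +2: CTA AGT AAT GTA ACA TGA GTT CGC CTA GGA CCT CGT GTG CTT GAG GTT — no ATG→stop ORF.
Frame +3: TAA GTA ATG TAA CAT GAG TTC GCC TAG GAC CTC GTG TGC TTG AGG — ATG at 9, stop TAA at 12 → 6 nt.
Frame -1: AAC CTC AAG CAC ACG AGG TCC TAG GCG AAC TCA TGT TAC ATT ACT TAG — no ATG→stop ORF.
Frame -2: ACC TCA AGC ACA CGA GGT CCT AGG CGA ACT CAT GTT ACA TTA CTT AGT — no ATG→stop ORF.
Frame -3: CCT CAA GCA CAC GAG GTC CTA GGC GAA CTC ATG TTA CAT TAC TTA — no ATG→stop ORF.
ORFs ≥ 10 codons: frame +1 16–45 (10 codons). Count = 1.

1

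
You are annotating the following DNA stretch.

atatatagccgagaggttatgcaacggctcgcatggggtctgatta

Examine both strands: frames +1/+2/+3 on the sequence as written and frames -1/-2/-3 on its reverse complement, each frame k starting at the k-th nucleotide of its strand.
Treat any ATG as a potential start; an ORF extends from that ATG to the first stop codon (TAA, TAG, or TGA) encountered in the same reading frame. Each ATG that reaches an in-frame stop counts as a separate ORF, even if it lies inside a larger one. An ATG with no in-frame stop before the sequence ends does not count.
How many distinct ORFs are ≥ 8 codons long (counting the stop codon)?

Reverse complement (5'→3'): TAATCAGACCCCATGCGAGCCGTTGCATAACCTCTCGGCTATATAT
Frame +1: ATA TAT AGC CGA GAG GTT ATG CAA CGG CTC GCA TGG GGT CTG ATT — no ATG→stop ORF.
Frame +2: TAT ATA GCC GAG AGG TTA TGC AAC GGC TCG CAT GGG GTC TGA TTA — no ATG→stop ORF.
Frame +3: ATA TAG CCG AGA GGT TAT GCA ACG GCT CGC ATG GGG TCT GAT — no ATG→stop ORF.
Frame -1: TAA TCA GAC CCC ATG CGA GCC GTT GCA TAA CCT CTC GGC TAT ATA — ATG at 13, stop TAA at 28 → 18 nt.
Frame -2: AAT CAG ACC CCA TGC GAG CCG TTG CAT AAC CTC TCG GCT ATA TAT — no ATG→stop ORF.
Frame -3: ATC AGA CCC CAT GCG AGC CGT TGC ATA ACC TCT CGG CTA TAT — no ATG→stop ORF.
No ORF reaches 8 codons. Count = 0.

0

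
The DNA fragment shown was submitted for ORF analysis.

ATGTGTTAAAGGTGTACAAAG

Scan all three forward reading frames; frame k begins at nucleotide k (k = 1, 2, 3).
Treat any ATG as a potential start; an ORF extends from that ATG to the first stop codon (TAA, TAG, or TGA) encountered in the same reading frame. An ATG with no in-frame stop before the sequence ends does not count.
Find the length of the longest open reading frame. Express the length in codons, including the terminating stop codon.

3

Frame 1: ATG TGT TAA AGG TGT ACA AAG — ATG at 1, stop TAA at 7 → 9 nt.
Frame 2: TGT GTT AAA GGT GTA CAA — no ATG→stop ORF.
Frame 3: GTG TTA AAG GTG TAC AAA — no ATG→stop ORF.
Longest: frame 1, positions 1–9, 9 nt = 3 codons = 2 aa. → 3 codons.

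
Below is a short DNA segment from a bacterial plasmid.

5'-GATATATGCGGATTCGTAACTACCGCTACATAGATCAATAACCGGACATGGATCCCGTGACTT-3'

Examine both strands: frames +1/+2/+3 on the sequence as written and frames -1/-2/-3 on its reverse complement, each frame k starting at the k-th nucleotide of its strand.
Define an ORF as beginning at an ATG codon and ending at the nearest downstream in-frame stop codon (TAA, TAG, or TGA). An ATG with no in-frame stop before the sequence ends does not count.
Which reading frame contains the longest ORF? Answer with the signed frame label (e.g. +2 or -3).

Reverse complement (5'→3'): AAGTCACGGGATCCATGTCCGGTTATTGATCTATGTAGCGGTAGTTACGAATCCGCATATATC
Frame +1: GAT ATA TGC GGA TTC GTA ACT ACC GCT ACA TAG ATC AAT AAC CGG ACA TGG ATC CCG TGA CTT — no ATG→stop ORF.
Frame +2: ATA TAT GCG GAT TCG TAA CTA CCG CTA CAT AGA TCA ATA ACC GGA CAT GGA TCC CGT GAC — no ATG→stop ORF.
Frame +3: TAT ATG CGG ATT CGT AAC TAC CGC TAC ATA GAT CAA TAA CCG GAC ATG GAT CCC GTG ACT — ATG at 6, stop TAA at 39 → 36 nt.
Frame -1: AAG TCA CGG GAT CCA TGT CCG GTT ATT GAT CTA TGT AGC GGT AGT TAC GAA TCC GCA TAT ATC — no ATG→stop ORF.
Frame -2: AGT CAC GGG ATC CAT GTC CGG TTA TTG ATC TAT GTA GCG GTA GTT ACG AAT CCG CAT ATA — no ATG→stop ORF.
Frame -3: GTC ACG GGA TCC ATG TCC GGT TAT TGA TCT ATG TAG CGG TAG TTA CGA ATC CGC ATA TAT — ATG at 15, stop TGA at 27 → 15 nt; ATG at 33, stop TAG at 36 → 6 nt.
Longest ORF is 36 nt in frame +3 (positions 6–41).

+3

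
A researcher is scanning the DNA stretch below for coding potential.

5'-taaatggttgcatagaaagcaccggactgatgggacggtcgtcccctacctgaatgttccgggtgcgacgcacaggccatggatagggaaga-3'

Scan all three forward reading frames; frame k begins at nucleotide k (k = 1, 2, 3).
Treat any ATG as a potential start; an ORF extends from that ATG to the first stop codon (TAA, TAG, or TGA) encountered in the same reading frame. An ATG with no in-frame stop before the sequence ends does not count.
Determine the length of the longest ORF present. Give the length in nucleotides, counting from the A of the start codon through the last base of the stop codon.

Frame 1: TAA ATG GTT GCA TAG AAA GCA CCG GAC TGA TGG GAC GGT CGT CCC CTA CCT GAA TGT TCC GGG TGC GAC GCA CAG GCC ATG GAT AGG GAA — ATG at 4, stop TAG at 13 → 12 nt.
Frame 2: AAA TGG TTG CAT AGA AAG CAC CGG ACT GAT GGG ACG GTC GTC CCC TAC CTG AAT GTT CCG GGT GCG ACG CAC AGG CCA TGG ATA GGG AAG — no ATG→stop ORF.
Frame 3: AAT GGT TGC ATA GAA AGC ACC GGA CTG ATG GGA CGG TCG TCC CCT ACC TGA ATG TTC CGG GTG CGA CGC ACA GGC CAT GGA TAG GGA AGA — ATG at 30, stop TGA at 51 → 24 nt; ATG at 54, stop TAG at 84 → 33 nt.
Longest: frame 3, positions 54–86, 33 nt = 11 codons = 10 aa. → 33 nucleotides.

33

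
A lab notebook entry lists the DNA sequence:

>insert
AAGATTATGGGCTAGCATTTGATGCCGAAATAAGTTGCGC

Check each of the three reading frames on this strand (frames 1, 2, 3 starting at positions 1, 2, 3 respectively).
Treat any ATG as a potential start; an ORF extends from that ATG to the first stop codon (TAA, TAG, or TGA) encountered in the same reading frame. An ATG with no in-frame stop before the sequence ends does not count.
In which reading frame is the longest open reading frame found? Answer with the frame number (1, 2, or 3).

1

Frame 1: AAG ATT ATG GGC TAG CAT TTG ATG CCG AAA TAA GTT GCG — ATG at 7, stop TAG at 13 → 9 nt; ATG at 22, stop TAA at 31 → 12 nt.
Frame 2: AGA TTA TGG GCT AGC ATT TGA TGC CGA AAT AAG TTG CGC — no ATG→stop ORF.
Frame 3: GAT TAT GGG CTA GCA TTT GAT GCC GAA ATA AGT TGC — no ATG→stop ORF.
Longest ORF is 12 nt in frame 1 (positions 22–33).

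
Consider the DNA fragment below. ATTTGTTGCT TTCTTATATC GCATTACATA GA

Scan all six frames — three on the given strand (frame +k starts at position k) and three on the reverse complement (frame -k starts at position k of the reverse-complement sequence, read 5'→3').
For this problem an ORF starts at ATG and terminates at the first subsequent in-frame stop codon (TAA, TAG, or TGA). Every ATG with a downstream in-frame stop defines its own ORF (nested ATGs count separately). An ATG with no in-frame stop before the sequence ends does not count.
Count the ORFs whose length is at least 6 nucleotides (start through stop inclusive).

Reverse complement (5'→3'): TCTATGTAATGCGATATAAGAAAGCAACAAAT
Frame +1: ATT TGT TGC TTT CTT ATA TCG CAT TAC ATA — no ATG→stop ORF.
Frame +2: TTT GTT GCT TTC TTA TAT CGC ATT ACA TAG — no ATG→stop ORF.
Frame +3: TTG TTG CTT TCT TAT ATC GCA TTA CAT AGA — no ATG→stop ORF.
Frame -1: TCT ATG TAA TGC GAT ATA AGA AAG CAA CAA — ATG at 4, stop TAA at 7 → 6 nt.
Frame -2: CTA TGT AAT GCG ATA TAA GAA AGC AAC AAA — no ATG→stop ORF.
Frame -3: TAT GTA ATG CGA TAT AAG AAA GCA ACA AAT — no ATG→stop ORF.
ORFs ≥ 6 nucleotides: frame -1 4–9 (6 nucleotides). Count = 1.

1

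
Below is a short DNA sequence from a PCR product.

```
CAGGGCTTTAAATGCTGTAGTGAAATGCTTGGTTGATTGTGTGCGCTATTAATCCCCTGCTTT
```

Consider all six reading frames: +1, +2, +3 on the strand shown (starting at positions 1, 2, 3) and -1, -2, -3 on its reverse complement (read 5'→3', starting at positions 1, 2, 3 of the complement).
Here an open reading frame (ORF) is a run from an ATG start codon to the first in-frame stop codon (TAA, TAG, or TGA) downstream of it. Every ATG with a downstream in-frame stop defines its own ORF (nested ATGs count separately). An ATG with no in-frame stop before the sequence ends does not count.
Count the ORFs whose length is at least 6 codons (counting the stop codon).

Reverse complement (5'→3'): AAAGCAGGGGATTAATAGCGCACACAATCAACCAAGCATTTCACTACAGCATTTAAAGCCCTG
Frame +1: CAG GGC TTT AAA TGC TGT AGT GAA ATG CTT GGT TGA TTG TGT GCG CTA TTA ATC CCC TGC TTT — ATG at 25, stop TGA at 34 → 12 nt.
Frame +2: AGG GCT TTA AAT GCT GTA GTG AAA TGC TTG GTT GAT TGT GTG CGC TAT TAA TCC CCT GCT — no ATG→stop ORF.
Frame +3: GGG CTT TAA ATG CTG TAG TGA AAT GCT TGG TTG ATT GTG TGC GCT ATT AAT CCC CTG CTT — ATG at 12, stop TAG at 18 → 9 nt.
Frame -1: AAA GCA GGG GAT TAA TAG CGC ACA CAA TCA ACC AAG CAT TTC ACT ACA GCA TTT AAA GCC CTG — no ATG→stop ORF.
Frame -2: AAG CAG GGG ATT AAT AGC GCA CAC AAT CAA CCA AGC ATT TCA CTA CAG CAT TTA AAG CCC — no ATG→stop ORF.
Frame -3: AGC AGG GGA TTA ATA GCG CAC ACA ATC AAC CAA GCA TTT CAC TAC AGC ATT TAA AGC CCT — no ATG→stop ORF.
No ORF reaches 6 codons. Count = 0.

0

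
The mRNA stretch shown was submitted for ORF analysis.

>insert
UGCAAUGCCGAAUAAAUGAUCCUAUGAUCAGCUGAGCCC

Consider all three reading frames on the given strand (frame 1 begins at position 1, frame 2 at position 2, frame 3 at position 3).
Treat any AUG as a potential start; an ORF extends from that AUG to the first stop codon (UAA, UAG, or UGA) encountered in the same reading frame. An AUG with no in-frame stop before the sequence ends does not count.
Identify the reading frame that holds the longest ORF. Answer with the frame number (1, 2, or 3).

2

Frame 1: UGC AAU GCC GAA UAA AUG AUC CUA UGA UCA GCU GAG CCC — AUG at 16, stop UGA at 25 → 12 nt.
Frame 2: GCA AUG CCG AAU AAA UGA UCC UAU GAU CAG CUG AGC — AUG at 5, stop UGA at 17 → 15 nt.
Frame 3: CAA UGC CGA AUA AAU GAU CCU AUG AUC AGC UGA GCC — AUG at 24, stop UGA at 33 → 12 nt.
Longest ORF is 15 nt in frame 2 (positions 5–19).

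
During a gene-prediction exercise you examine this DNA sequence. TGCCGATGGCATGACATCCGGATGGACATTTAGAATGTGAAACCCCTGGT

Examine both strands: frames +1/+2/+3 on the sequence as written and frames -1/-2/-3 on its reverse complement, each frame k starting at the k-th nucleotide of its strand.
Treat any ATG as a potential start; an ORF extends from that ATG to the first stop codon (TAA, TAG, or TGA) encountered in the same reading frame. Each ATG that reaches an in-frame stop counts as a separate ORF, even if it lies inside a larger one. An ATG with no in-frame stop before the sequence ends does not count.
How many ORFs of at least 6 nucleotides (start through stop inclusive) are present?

4

Reverse complement (5'→3'): ACCAGGGGTTTCACATTCTAAATGTCCATCCGGATGTCATGCCATCGGCA
Frame +1: TGC CGA TGG CAT GAC ATC CGG ATG GAC ATT TAG AAT GTG AAA CCC CTG — ATG at 22, stop TAG at 31 → 12 nt.
Frame +2: GCC GAT GGC ATG ACA TCC GGA TGG ACA TTT AGA ATG TGA AAC CCC TGG — ATG at 11, stop TGA at 38 → 30 nt; ATG at 35, stop TGA at 38 → 6 nt.
Frame +3: CCG ATG GCA TGA CAT CCG GAT GGA CAT TTA GAA TGT GAA ACC CCT GGT — ATG at 6, stop TGA at 12 → 9 nt.
Frame -1: ACC AGG GGT TTC ACA TTC TAA ATG TCC ATC CGG ATG TCA TGC CAT CGG — no ATG→stop ORF.
Frame -2: CCA GGG GTT TCA CAT TCT AAA TGT CCA TCC GGA TGT CAT GCC ATC GGC — no ATG→stop ORF.
Frame -3: CAG GGG TTT CAC ATT CTA AAT GTC CAT CCG GAT GTC ATG CCA TCG GCA — no ATG→stop ORF.
ORFs ≥ 6 nucleotides: frame +1 22–33 (12 nucleotides), frame +2 11–40 (30 nucleotides), frame +2 35–40 (6 nucleotides), frame +3 6–14 (9 nucleotides). Count = 4.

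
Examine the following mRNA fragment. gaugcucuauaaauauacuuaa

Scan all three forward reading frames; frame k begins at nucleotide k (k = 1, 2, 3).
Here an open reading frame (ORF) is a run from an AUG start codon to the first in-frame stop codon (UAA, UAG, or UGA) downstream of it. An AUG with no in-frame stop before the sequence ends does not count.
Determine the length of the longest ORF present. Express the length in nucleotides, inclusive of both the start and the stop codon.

21

Frame 1: GAU GCU CUA UAA AUA UAC UUA — no AUG→stop ORF.
Frame 2: AUG CUC UAU AAA UAU ACU UAA — AUG at 2, stop UAA at 20 → 21 nt.
Frame 3: UGC UCU AUA AAU AUA CUU — no AUG→stop ORF.
Longest: frame 2, positions 2–22, 21 nt = 7 codons = 6 aa. → 21 nucleotides.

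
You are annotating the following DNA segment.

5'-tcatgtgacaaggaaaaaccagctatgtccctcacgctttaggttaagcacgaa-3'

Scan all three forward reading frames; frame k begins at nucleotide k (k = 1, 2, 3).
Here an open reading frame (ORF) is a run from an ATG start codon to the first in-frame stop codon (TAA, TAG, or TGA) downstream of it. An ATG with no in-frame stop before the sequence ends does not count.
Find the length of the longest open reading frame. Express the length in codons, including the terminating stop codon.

Frame 1: TCA TGT GAC AAG GAA AAA CCA GCT ATG TCC CTC ACG CTT TAG GTT AAG CAC GAA — ATG at 25, stop TAG at 40 → 18 nt.
Frame 2: CAT GTG ACA AGG AAA AAC CAG CTA TGT CCC TCA CGC TTT AGG TTA AGC ACG — no ATG→stop ORF.
Frame 3: ATG TGA CAA GGA AAA ACC AGC TAT GTC CCT CAC GCT TTA GGT TAA GCA CGA — ATG at 3, stop TGA at 6 → 6 nt.
Longest: frame 1, positions 25–42, 18 nt = 6 codons = 5 aa. → 6 codons.

6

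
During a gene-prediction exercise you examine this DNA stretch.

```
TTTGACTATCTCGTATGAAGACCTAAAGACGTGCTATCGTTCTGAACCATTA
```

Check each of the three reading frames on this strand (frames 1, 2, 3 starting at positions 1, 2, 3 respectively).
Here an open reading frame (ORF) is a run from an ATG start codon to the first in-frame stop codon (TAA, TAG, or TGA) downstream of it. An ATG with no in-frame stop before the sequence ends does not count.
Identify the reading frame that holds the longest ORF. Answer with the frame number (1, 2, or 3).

Frame 1: TTT GAC TAT CTC GTA TGA AGA CCT AAA GAC GTG CTA TCG TTC TGA ACC ATT — no ATG→stop ORF.
Frame 2: TTG ACT ATC TCG TAT GAA GAC CTA AAG ACG TGC TAT CGT TCT GAA CCA TTA — no ATG→stop ORF.
Frame 3: TGA CTA TCT CGT ATG AAG ACC TAA AGA CGT GCT ATC GTT CTG AAC CAT — ATG at 15, stop TAA at 24 → 12 nt.
Longest ORF is 12 nt in frame 3 (positions 15–26).

3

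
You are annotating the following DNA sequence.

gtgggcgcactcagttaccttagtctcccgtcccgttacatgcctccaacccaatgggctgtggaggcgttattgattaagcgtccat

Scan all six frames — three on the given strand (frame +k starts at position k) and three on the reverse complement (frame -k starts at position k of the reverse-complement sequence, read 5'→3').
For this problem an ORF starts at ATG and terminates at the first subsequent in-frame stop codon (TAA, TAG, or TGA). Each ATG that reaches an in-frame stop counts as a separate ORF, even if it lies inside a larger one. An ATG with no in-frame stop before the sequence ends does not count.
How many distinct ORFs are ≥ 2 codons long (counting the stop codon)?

Reverse complement (5'→3'): ATGGACGCTTAATCAATAACGCCTCCACAGCCCATTGGGTTGGAGGCATGTAACGGGACGGGAGACTAAGGTAACTGAGTGCGCCCAC
Frame +1: GTG GGC GCA CTC AGT TAC CTT AGT CTC CCG TCC CGT TAC ATG CCT CCA ACC CAA TGG GCT GTG GAG GCG TTA TTG ATT AAG CGT CCA — no ATG→stop ORF.
Frame +2: TGG GCG CAC TCA GTT ACC TTA GTC TCC CGT CCC GTT ACA TGC CTC CAA CCC AAT GGG CTG TGG AGG CGT TAT TGA TTA AGC GTC CAT — no ATG→stop ORF.
Frame +3: GGG CGC ACT CAG TTA CCT TAG TCT CCC GTC CCG TTA CAT GCC TCC AAC CCA ATG GGC TGT GGA GGC GTT ATT GAT TAA GCG TCC — ATG at 54, stop TAA at 78 → 27 nt.
Frame -1: ATG GAC GCT TAA TCA ATA ACG CCT CCA CAG CCC ATT GGG TTG GAG GCA TGT AAC GGG ACG GGA GAC TAA GGT AAC TGA GTG CGC CCA — ATG at 1, stop TAA at 10 → 12 nt.
Frame -2: TGG ACG CTT AAT CAA TAA CGC CTC CAC AGC CCA TTG GGT TGG AGG CAT GTA ACG GGA CGG GAG ACT AAG GTA ACT GAG TGC GCC CAC — no ATG→stop ORF.
Frame -3: GGA CGC TTA ATC AAT AAC GCC TCC ACA GCC CAT TGG GTT GGA GGC ATG TAA CGG GAC GGG AGA CTA AGG TAA CTG AGT GCG CCC — ATG at 48, stop TAA at 51 → 6 nt.
ORFs ≥ 2 codons: frame +3 54–80 (9 codons), frame -1 1–12 (4 codons), frame -3 48–53 (2 codons). Count = 3.

3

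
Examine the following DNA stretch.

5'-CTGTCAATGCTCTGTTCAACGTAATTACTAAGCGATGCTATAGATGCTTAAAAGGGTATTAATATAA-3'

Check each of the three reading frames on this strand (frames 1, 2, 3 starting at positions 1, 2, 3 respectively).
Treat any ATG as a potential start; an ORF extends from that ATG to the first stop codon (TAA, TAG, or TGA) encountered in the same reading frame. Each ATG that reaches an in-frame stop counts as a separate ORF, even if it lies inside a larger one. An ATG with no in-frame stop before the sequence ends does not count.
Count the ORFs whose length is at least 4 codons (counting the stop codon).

2

Frame 1: CTG TCA ATG CTC TGT TCA ACG TAA TTA CTA AGC GAT GCT ATA GAT GCT TAA AAG GGT ATT AAT ATA — ATG at 7, stop TAA at 22 → 18 nt.
Frame 2: TGT CAA TGC TCT GTT CAA CGT AAT TAC TAA GCG ATG CTA TAG ATG CTT AAA AGG GTA TTA ATA TAA — ATG at 35, stop TAG at 41 → 9 nt; ATG at 44, stop TAA at 65 → 24 nt.
Frame 3: GTC AAT GCT CTG TTC AAC GTA ATT ACT AAG CGA TGC TAT AGA TGC TTA AAA GGG TAT TAA TAT — no ATG→stop ORF.
ORFs ≥ 4 codons: frame 1 7–24 (6 codons), frame 2 44–67 (8 codons). Count = 2.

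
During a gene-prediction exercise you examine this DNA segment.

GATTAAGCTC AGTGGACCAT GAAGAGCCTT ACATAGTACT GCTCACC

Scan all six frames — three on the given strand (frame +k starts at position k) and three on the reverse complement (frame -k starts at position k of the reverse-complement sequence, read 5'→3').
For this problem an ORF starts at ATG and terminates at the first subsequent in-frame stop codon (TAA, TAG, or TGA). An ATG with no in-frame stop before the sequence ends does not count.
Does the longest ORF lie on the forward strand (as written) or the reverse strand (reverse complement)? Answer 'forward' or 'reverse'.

Reverse complement (5'→3'): GGTGAGCAGTACTATGTAAGGCTCTTCATGGTCCACTGAGCTTAATC
Frame +1: GAT TAA GCT CAG TGG ACC ATG AAG AGC CTT ACA TAG TAC TGC TCA — ATG at 19, stop TAG at 34 → 18 nt.
Frame +2: ATT AAG CTC AGT GGA CCA TGA AGA GCC TTA CAT AGT ACT GCT CAC — no ATG→stop ORF.
Frame +3: TTA AGC TCA GTG GAC CAT GAA GAG CCT TAC ATA GTA CTG CTC ACC — no ATG→stop ORF.
Frame -1: GGT GAG CAG TAC TAT GTA AGG CTC TTC ATG GTC CAC TGA GCT TAA — ATG at 28, stop TGA at 37 → 12 nt.
Frame -2: GTG AGC AGT ACT ATG TAA GGC TCT TCA TGG TCC ACT GAG CTT AAT — ATG at 14, stop TAA at 17 → 6 nt.
Frame -3: TGA GCA GTA CTA TGT AAG GCT CTT CAT GGT CCA CTG AGC TTA ATC — no ATG→stop ORF.
Forward-strand max 18 nt; reverse-strand max 12 nt. The forward strand has the longer ORF.

forward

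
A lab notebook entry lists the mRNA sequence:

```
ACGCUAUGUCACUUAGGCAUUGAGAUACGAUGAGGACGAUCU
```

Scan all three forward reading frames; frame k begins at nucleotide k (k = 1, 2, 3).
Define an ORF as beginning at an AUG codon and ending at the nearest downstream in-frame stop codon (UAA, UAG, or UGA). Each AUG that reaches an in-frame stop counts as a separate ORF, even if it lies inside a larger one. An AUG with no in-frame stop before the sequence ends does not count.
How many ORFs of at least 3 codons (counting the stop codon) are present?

Frame 1: ACG CUA UGU CAC UUA GGC AUU GAG AUA CGA UGA GGA CGA UCU — no AUG→stop ORF.
Frame 2: CGC UAU GUC ACU UAG GCA UUG AGA UAC GAU GAG GAC GAU — no AUG→stop ORF.
Frame 3: GCU AUG UCA CUU AGG CAU UGA GAU ACG AUG AGG ACG AUC — AUG at 6, stop UGA at 21 → 18 nt.
ORFs ≥ 3 codons: frame 3 6–23 (6 codons). Count = 1.

1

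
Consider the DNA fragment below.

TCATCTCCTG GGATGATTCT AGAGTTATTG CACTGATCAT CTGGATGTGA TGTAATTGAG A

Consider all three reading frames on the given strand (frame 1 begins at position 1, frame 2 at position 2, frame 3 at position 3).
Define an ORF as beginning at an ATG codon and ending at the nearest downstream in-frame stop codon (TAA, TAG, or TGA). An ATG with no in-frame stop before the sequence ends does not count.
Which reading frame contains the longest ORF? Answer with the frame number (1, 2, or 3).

1

Frame 1: TCA TCT CCT GGG ATG ATT CTA GAG TTA TTG CAC TGA TCA TCT GGA TGT GAT GTA ATT GAG — ATG at 13, stop TGA at 34 → 24 nt.
Frame 2: CAT CTC CTG GGA TGA TTC TAG AGT TAT TGC ACT GAT CAT CTG GAT GTG ATG TAA TTG AGA — ATG at 50, stop TAA at 53 → 6 nt.
Frame 3: ATC TCC TGG GAT GAT TCT AGA GTT ATT GCA CTG ATC ATC TGG ATG TGA TGT AAT TGA — ATG at 45, stop TGA at 48 → 6 nt.
Longest ORF is 24 nt in frame 1 (positions 13–36).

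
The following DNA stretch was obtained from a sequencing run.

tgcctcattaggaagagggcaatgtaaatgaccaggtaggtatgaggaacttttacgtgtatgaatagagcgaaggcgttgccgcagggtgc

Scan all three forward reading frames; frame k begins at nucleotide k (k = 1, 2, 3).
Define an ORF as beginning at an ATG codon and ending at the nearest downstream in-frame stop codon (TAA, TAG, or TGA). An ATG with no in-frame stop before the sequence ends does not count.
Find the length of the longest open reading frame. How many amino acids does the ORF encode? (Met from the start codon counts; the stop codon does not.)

8

Frame 1: TGC CTC ATT AGG AAG AGG GCA ATG TAA ATG ACC AGG TAG GTA TGA GGA ACT TTT ACG TGT ATG AAT AGA GCG AAG GCG TTG CCG CAG GGT — ATG at 22, stop TAA at 25 → 6 nt; ATG at 28, stop TAG at 37 → 12 nt.
Frame 2: GCC TCA TTA GGA AGA GGG CAA TGT AAA TGA CCA GGT AGG TAT GAG GAA CTT TTA CGT GTA TGA ATA GAG CGA AGG CGT TGC CGC AGG GTG — no ATG→stop ORF.
Frame 3: CCT CAT TAG GAA GAG GGC AAT GTA AAT GAC CAG GTA GGT ATG AGG AAC TTT TAC GTG TAT GAA TAG AGC GAA GGC GTT GCC GCA GGG TGC — ATG at 42, stop TAG at 66 → 27 nt.
Longest: frame 3, positions 42–68, 27 nt = 9 codons = 8 aa. → 8 amino acids.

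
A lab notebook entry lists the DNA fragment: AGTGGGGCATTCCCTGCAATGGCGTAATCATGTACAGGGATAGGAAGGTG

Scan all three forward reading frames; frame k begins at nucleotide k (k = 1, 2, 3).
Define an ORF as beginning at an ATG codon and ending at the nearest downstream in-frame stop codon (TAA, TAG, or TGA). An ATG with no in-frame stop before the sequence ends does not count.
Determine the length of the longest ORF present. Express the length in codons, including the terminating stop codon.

Frame 1: AGT GGG GCA TTC CCT GCA ATG GCG TAA TCA TGT ACA GGG ATA GGA AGG — ATG at 19, stop TAA at 25 → 9 nt.
Frame 2: GTG GGG CAT TCC CTG CAA TGG CGT AAT CAT GTA CAG GGA TAG GAA GGT — no ATG→stop ORF.
Frame 3: TGG GGC ATT CCC TGC AAT GGC GTA ATC ATG TAC AGG GAT AGG AAG GTG — no ATG→stop ORF.
Longest: frame 1, positions 19–27, 9 nt = 3 codons = 2 aa. → 3 codons.

3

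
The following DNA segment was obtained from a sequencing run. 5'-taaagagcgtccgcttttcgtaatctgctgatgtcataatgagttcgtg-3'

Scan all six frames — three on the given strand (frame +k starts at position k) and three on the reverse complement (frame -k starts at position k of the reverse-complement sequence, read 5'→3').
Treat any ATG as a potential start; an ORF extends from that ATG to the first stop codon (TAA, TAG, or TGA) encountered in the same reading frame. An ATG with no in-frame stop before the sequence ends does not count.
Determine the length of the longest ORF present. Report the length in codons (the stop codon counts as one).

3

Reverse complement (5'→3'): CACGAACTCATTATGACATCAGCAGATTACGAAAAGCGGACGCTCTTTA
Frame +1: TAA AGA GCG TCC GCT TTT CGT AAT CTG CTG ATG TCA TAA TGA GTT CGT — ATG at 31, stop TAA at 37 → 9 nt.
Frame +2: AAA GAG CGT CCG CTT TTC GTA ATC TGC TGA TGT CAT AAT GAG TTC GTG — no ATG→stop ORF.
Frame +3: AAG AGC GTC CGC TTT TCG TAA TCT GCT GAT GTC ATA ATG AGT TCG — no ATG→stop ORF.
Frame -1: CAC GAA CTC ATT ATG ACA TCA GCA GAT TAC GAA AAG CGG ACG CTC TTT — no ATG→stop ORF.
Frame -2: ACG AAC TCA TTA TGA CAT CAG CAG ATT ACG AAA AGC GGA CGC TCT TTA — no ATG→stop ORF.
Frame -3: CGA ACT CAT TAT GAC ATC AGC AGA TTA CGA AAA GCG GAC GCT CTT — no ATG→stop ORF.
Longest: frame +1, positions 31–39, 9 nt = 3 codons = 2 aa. → 3 codons.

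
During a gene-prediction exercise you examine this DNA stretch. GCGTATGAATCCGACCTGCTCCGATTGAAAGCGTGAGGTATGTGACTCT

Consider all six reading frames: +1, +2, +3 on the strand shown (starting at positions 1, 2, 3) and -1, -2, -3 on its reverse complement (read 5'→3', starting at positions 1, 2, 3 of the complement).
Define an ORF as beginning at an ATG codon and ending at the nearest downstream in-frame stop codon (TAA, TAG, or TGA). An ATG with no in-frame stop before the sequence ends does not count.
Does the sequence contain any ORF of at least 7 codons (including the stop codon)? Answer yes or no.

yes

Reverse complement (5'→3'): AGAGTCACATACCTCACGCTTTCAATCGGAGCAGGTCGGATTCATACGC
Frame +1: GCG TAT GAA TCC GAC CTG CTC CGA TTG AAA GCG TGA GGT ATG TGA CTC — ATG at 40, stop TGA at 43 → 6 nt.
Frame +2: CGT ATG AAT CCG ACC TGC TCC GAT TGA AAG CGT GAG GTA TGT GAC TCT — ATG at 5, stop TGA at 26 → 24 nt.
Frame +3: GTA TGA ATC CGA CCT GCT CCG ATT GAA AGC GTG AGG TAT GTG ACT — no ATG→stop ORF.
Frame -1: AGA GTC ACA TAC CTC ACG CTT TCA ATC GGA GCA GGT CGG ATT CAT ACG — no ATG→stop ORF.
Frame -2: GAG TCA CAT ACC TCA CGC TTT CAA TCG GAG CAG GTC GGA TTC ATA CGC — no ATG→stop ORF.
Frame -3: AGT CAC ATA CCT CAC GCT TTC AAT CGG AGC AGG TCG GAT TCA TAC — no ATG→stop ORF.
Frame +2 has an ORF of 8 codons (positions 5–28) ≥ 7, so yes.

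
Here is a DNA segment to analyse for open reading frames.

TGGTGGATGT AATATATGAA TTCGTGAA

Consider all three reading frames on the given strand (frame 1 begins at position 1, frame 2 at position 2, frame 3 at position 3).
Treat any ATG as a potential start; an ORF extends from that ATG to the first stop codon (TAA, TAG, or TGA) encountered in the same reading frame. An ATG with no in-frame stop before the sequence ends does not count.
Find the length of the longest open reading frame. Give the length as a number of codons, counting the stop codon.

4

Frame 1: TGG TGG ATG TAA TAT ATG AAT TCG TGA — ATG at 7, stop TAA at 10 → 6 nt; ATG at 16, stop TGA at 25 → 12 nt.
Frame 2: GGT GGA TGT AAT ATA TGA ATT CGT GAA — no ATG→stop ORF.
Frame 3: GTG GAT GTA ATA TAT GAA TTC GTG — no ATG→stop ORF.
Longest: frame 1, positions 16–27, 12 nt = 4 codons = 3 aa. → 4 codons.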